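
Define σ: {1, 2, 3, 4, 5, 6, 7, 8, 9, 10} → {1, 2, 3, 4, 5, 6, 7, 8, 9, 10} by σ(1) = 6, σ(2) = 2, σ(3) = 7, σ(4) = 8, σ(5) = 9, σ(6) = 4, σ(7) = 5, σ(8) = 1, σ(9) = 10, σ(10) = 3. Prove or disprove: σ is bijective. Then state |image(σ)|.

The values 6, 2, 7, 8, 9, 4, 5, 1, 10, 3 are a permutation of {1, 2, 3, 4, 5, 6, 7, 8, 9, 10}: each element appears exactly once.
So σ is injective and surjective, hence bijective.
The image of σ is {1, 2, 3, 4, 5, 6, 7, 8, 9, 10}, which has 10 elements.

10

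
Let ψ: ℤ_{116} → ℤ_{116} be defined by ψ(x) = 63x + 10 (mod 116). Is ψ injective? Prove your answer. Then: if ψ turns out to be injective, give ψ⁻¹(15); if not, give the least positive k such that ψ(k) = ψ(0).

Recall: ψ is injective if ψ(s) = ψ(t) implies s = t.
Suppose ψ(s) = ψ(t) in ℤ_{116}. Then 63s + 10 ≡ 63t + 10 (mod 116), thus 63(s − t) ≡ 0 (mod 116).
Since gcd(63, 116) = 1, 63 is invertible modulo 116, hence s − t ≡ 0 (mod 116), i.e. s = t.
So ψ is injective.
We now compute 63⁻¹ mod 116 explicitly. Euclid's algorithm: 116 = 1·63 + 53, 63 = 1·53 + 10, 53 = 5·10 + 3, 10 = 3·3 + 1; back-substituting gives 1 = 35·63 − 19·116, so 63⁻¹ ≡ 35 (mod 116).
Since ψ is injective, we compute ψ⁻¹(15): solve 63x + 10 ≡ 15 (mod 116), i.e. 63x ≡ 5 (mod 116).
Multiplying by 63⁻¹ = 35 gives x ≡ 35·5 = 175 = 1·116 + 59 ≡ 59 (mod 116).
Check: ψ(59) = 63·59 + 10 = 3727 = 32·116 + 15 ≡ 15 (mod 116).

59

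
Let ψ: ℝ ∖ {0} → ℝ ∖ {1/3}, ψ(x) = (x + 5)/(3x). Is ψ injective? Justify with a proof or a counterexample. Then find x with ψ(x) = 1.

5/2

Suppose ψ(a) = ψ(b). Cross-multiplying: (a + 5)(3b) = (b + 5)(3a).
Expanding both sides and cancelling the symmetric terms leaves −15·(a − b) = 0. Since −15 ≠ 0, a = b. Hence ψ is injective.
Solving ψ(x) = 1: cross-multiplying gives x + 5 = 1(3x), which rearranges to −2x = −5, so x = 5/2.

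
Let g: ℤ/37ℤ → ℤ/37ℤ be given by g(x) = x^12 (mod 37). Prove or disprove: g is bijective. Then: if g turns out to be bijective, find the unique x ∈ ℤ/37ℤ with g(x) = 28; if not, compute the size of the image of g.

g(3): Repeated squaring mod 37: 3^1 ≡ 3, 3^2 ≡ 3² = 9, 3^4 ≡ 9² = 81 ≡ 7, 3^8 ≡ 7² = 49 ≡ 12. Since 12 = 8 + 4, 3^12 ≡ 12·7: 12·7 = 84 ≡ 10. So 3^12 ≡ 10 (mod 37).
g(4): Repeated squaring mod 37: 4^1 ≡ 4, 4^2 ≡ 4² = 16, 4^4 ≡ 16² = 256 ≡ 34, 4^8 ≡ 34² = 1156 ≡ 9. Since 12 = 8 + 4, 4^12 ≡ 9·34: 9·34 = 306 ≡ 10. So 4^12 ≡ 10 (mod 37).
So g(3) = g(4) = 10 while 3 ≠ 4, so g is not injective, hence not bijective.
Since g is not bijective, we determine |image(g)|. Computing x^12 mod 37 for each x (by repeated squaring, reducing mod 37 at every step), the values g(0), g(1), …, g(36) are: 0, 1, 26, 10, 10, 10, 1, 10, 1, 26, 1, 1, 26, 10, 1, 26, 26, 26, 10, 10, 26, 26, 26, 1, 10, 26, 1, 1, 26, 1, 10, 1, 10, 10, 10, 26, 1.
The distinct values are {0, 1, 10, 26}; there are 4 of them.

4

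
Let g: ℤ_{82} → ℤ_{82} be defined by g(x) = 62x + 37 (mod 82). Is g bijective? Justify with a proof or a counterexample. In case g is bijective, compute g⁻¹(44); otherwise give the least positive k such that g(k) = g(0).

41

We have gcd(62, 82) = 2 > 1. Taking u = 0 and v = 41: g(0) = 37 and g(41) = 62·41 + 37 = 2579 ≡ 37 (mod 82).
So g(0) = g(41) while 0 ≠ 41, so g is not injective, hence not bijective.
Since g is not bijective, we find the least positive k with g(k) = g(0): this means 62k ≡ 0 (mod 82), i.e. 82 ∣ 62k. Since gcd(62, 82) = 2, dividing through by 2 this holds exactly when 41 ∣ 31k, and as gcd(31, 41) = 1, exactly when 41 ∣ k.
The smallest positive such k is 41.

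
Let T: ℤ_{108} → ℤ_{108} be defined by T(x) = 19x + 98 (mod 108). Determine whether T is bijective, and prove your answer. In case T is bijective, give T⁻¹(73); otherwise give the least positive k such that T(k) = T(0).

101

By definition, T is injective when T(a) = T(b) forces a = b.
Suppose T(a) = T(b) in ℤ_{108}. Then 19a + 98 ≡ 19b + 98 (mod 108), thus 19(a − b) ≡ 0 (mod 108).
Since gcd(19, 108) = 1, 19 is invertible modulo 108, so a − b ≡ 0 (mod 108), i.e. a = b.
We now compute 19⁻¹ mod 108 explicitly. Euclid's algorithm: 108 = 5·19 + 13, 19 = 1·13 + 6, 13 = 2·6 + 1; back-substituting gives 1 = 91·19 − 16·108, so 19⁻¹ ≡ 91 (mod 108).
Then y ↦ 91(y − 98) is a two-sided inverse to T, so every y ∈ ℤ_{108} has a preimage.
Thus T is bijective.
Since T is bijective, we compute T⁻¹(73): solve 19x + 98 ≡ 73 (mod 108), i.e. 19x ≡ 83 (mod 108).
Multiplying by 19⁻¹ = 91 gives x ≡ 91·83 = 7553 = 69·108 + 101 ≡ 101 (mod 108).
Check: T(101) = 19·101 + 98 = 2017 = 18·108 + 73 ≡ 73 (mod 108).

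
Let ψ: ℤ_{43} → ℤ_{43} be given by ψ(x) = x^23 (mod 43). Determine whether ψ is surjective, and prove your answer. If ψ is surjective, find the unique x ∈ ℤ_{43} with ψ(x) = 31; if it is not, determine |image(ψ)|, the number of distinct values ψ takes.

Since 43 is prime, the nonzero elements of ℤ_{43} form a cyclic group of order 42.
As gcd(23, 42) = 1, raising to the 23rd power is a bijection on this group: if a^23 ≡ b^23 then (ab^{−1})^23 = 1, and the only element of order dividing gcd(23, 42) = 1 is 1, so a = b.
With ψ(0) = 0 this makes ψ injective on all of ℤ_{43}, hence bijective (finite equal-size domain and codomain). In particular ψ is surjective.
Since ψ is surjective, we find the preimage of 31. The inverse of x ↦ x^23 on (ℤ_{43})^× is x ↦ x^11, because 23·11 = 253 = 6·42 + 1 ≡ 1 (mod 42) and x^{42} = 1 for x ≠ 0 (Fermat). So ψ⁻¹(31) = 31^11 mod 43.
Repeated squaring mod 43: 31^1 ≡ 31, 31^2 ≡ 31² = 961 ≡ 15, 31^4 ≡ 15² = 225 ≡ 10, 31^8 ≡ 10² = 100 ≡ 14. Since 11 = 8 + 2 + 1, 31^11 ≡ 14·15·31: 14·15 = 210 ≡ 38, then 38·31 = 1178 ≡ 17. So 31^11 ≡ 17 (mod 43).
Hence ψ⁻¹(31) = 17.

17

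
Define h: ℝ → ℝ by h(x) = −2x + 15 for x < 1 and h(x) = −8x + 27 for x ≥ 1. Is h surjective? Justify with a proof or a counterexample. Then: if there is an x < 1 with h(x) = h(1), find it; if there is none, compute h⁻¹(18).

-2

Both pieces are strictly decreasing (slopes −2 and −8), so each is injective on its own interval.
The left piece maps (−∞, 1) onto (13, ∞); the right piece maps [1, ∞) onto (−∞, 19].
The union (13, ∞) ∪ (−∞, 19] covers ℝ, so h is surjective.
For the follow-up: the images overlap, so an x < 1 with h(x) = h(1) exists. h(1) = 19; solving −2x + 15 = 19 for x < 1 gives x = (19 − 15)/(−2) = −2.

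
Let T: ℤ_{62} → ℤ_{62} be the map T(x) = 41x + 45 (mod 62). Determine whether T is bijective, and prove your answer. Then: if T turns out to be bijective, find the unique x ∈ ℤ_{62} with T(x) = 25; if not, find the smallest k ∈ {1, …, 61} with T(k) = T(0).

If T(u) = T(v), then 41u ≡ 41v (mod 62). Because gcd(41, 62) = 1, we may cancel 41 to get u ≡ v (mod 62).
We now compute 41⁻¹ mod 62 explicitly. Euclid's algorithm: 62 = 1·41 + 21, 41 = 1·21 + 20, 21 = 1·20 + 1; back-substituting gives 1 = 59·41 − 39·62, so 41⁻¹ ≡ 59 (mod 62).
Then y ↦ 59(y − 45) is a two-sided inverse to T, so every y ∈ ℤ_{62} has a preimage.
Hence T is bijective.
Since T is bijective, we find T⁻¹(25): we need 41x ≡ 25 − 45 ≡ 42 (mod 62). Using 41⁻¹ = 59: x ≡ 59·42 = 2478 = 39·62 + 60, so x = 60.
Check: T(60) = 41·60 + 45 = 2505 = 40·62 + 25 ≡ 25 (mod 62).

60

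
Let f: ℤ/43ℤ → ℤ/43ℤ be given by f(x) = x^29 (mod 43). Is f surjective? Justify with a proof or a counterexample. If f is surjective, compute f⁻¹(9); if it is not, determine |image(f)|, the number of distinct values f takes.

23

Since 43 is prime, the nonzero elements of ℤ/43ℤ form a cyclic group of order 42.
As gcd(29, 42) = 1, raising to the 29th power is a bijection on this group: if s^29 ≡ t^29 then (st^{−1})^29 = 1, and the only element of order dividing gcd(29, 42) = 1 is 1, so s = t.
With f(0) = 0 this makes f injective on all of ℤ/43ℤ, hence bijective (finite equal-size domain and codomain). In particular f is surjective.
Since f is surjective, we find the preimage of 9. The inverse of x ↦ x^29 on (ℤ/43ℤ)^× is x ↦ x^29, because 29·29 = 841 = 20·42 + 1 ≡ 1 (mod 42) and x^{42} = 1 for x ≠ 0 (Fermat). So f⁻¹(9) = 9^29 mod 43.
Repeated squaring mod 43: 9^1 ≡ 9, 9^2 ≡ 9² = 81 ≡ 38, 9^4 ≡ 38² = 1444 ≡ 25, 9^8 ≡ 25² = 625 ≡ 23, 9^16 ≡ 23² = 529 ≡ 13. Since 29 = 16 + 8 + 4 + 1, 9^29 ≡ 13·23·25·9: 13·23 = 299 ≡ 41, then 41·25 = 1025 ≡ 36, then 36·9 = 324 ≡ 23. So 9^29 ≡ 23 (mod 43).
Hence f⁻¹(9) = 23.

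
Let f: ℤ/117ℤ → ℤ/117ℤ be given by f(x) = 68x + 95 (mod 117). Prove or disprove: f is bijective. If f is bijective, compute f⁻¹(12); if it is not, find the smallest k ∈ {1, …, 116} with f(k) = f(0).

59

Suppose f(s) = f(t) in ℤ/117ℤ. Then 68s + 95 ≡ 68t + 95 (mod 117), hence 68(s − t) ≡ 0 (mod 117).
Since gcd(68, 117) = 1, 68 is invertible modulo 117, so s − t ≡ 0 (mod 117), i.e. s = t.
We now compute 68⁻¹ mod 117 explicitly. Euclid's algorithm: 117 = 1·68 + 49, 68 = 1·49 + 19, 49 = 2·19 + 11, 19 = 1·11 + 8, 11 = 1·8 + 3, 8 = 2·3 + 2, 3 = 1·2 + 1; back-substituting gives 1 = 74·68 − 43·117, so 68⁻¹ ≡ 74 (mod 117).
Then y ↦ 74(y − 95) is a two-sided inverse to f, so every y ∈ ℤ/117ℤ has a preimage.
So f is bijective.
Since f is bijective, we compute f⁻¹(12): solve 68x + 95 ≡ 12 (mod 117), i.e. 68x ≡ 34 (mod 117).
Multiplying by 68⁻¹ = 74 gives x ≡ 74·34 = 2516 = 21·117 + 59 ≡ 59 (mod 117).
Check: f(59) = 68·59 + 95 = 4107 = 35·117 + 12 ≡ 12 (mod 117).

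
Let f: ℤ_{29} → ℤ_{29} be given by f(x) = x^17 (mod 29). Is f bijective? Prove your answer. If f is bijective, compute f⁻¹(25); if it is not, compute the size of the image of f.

20

Since 29 is prime, the nonzero elements of ℤ_{29} form a cyclic group of order 28.
As gcd(17, 28) = 1, raising to the 17th power is a bijection on this group: if a^17 ≡ b^17 then (ab^{−1})^17 = 1, and the only element of order dividing gcd(17, 28) = 1 is 1, so a = b.
With f(0) = 0 this makes f injective on all of ℤ_{29}, hence bijective (finite equal-size domain and codomain). In particular f is bijective.
Since f is bijective, we find the preimage of 25. The inverse of x ↦ x^17 on (ℤ_{29})^× is x ↦ x^5, because 17·5 = 85 = 3·28 + 1 ≡ 1 (mod 28) and x^{28} = 1 for x ≠ 0 (Fermat). So f⁻¹(25) = 25^5 mod 29.
Repeated squaring mod 29: 25^1 ≡ 25, 25^2 ≡ 25² = 625 ≡ 16, 25^4 ≡ 16² = 256 ≡ 24. Since 5 = 4 + 1, 25^5 ≡ 24·25: 24·25 = 600 ≡ 20. So 25^5 ≡ 20 (mod 29).
Hence f⁻¹(25) = 20.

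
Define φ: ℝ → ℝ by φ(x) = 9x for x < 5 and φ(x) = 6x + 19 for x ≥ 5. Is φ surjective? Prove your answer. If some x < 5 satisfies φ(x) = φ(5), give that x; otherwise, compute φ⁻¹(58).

Both pieces are strictly increasing (slopes 9 and 6), so each is injective on its own interval.
The left piece maps (−∞, 5) onto (−∞, 45); the right piece maps [5, ∞) onto [49, ∞).
The union (−∞, 45) ∪ [49, ∞) omits the interval between 45 and 49; in particular 45 has no preimage. So φ is not surjective.
Because the two images are disjoint, no x < 5 has φ(x) = φ(5), so we compute φ⁻¹(58): 58 lies in [49, ∞), so solve 6x + 19 = 58: x = (58 − 19)/6 = 13/2.

13/2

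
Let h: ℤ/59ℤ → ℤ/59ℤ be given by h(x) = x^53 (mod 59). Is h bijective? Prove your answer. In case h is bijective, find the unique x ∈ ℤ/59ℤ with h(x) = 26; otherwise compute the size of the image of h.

41

Since 59 is prime, the nonzero elements of ℤ/59ℤ form a cyclic group of order 58.
As gcd(53, 58) = 1, raising to the 53rd power is a bijection on this group: if u^53 ≡ v^53 then (uv^{−1})^53 = 1, and the only element of order dividing gcd(53, 58) = 1 is 1, so u = v.
With h(0) = 0 this makes h injective on all of ℤ/59ℤ, hence bijective (finite equal-size domain and codomain). In particular h is bijective.
Since h is bijective, we find the preimage of 26. The inverse of x ↦ x^53 on (ℤ/59ℤ)^× is x ↦ x^23, because 53·23 = 1219 = 21·58 + 1 ≡ 1 (mod 58) and x^{58} = 1 for x ≠ 0 (Fermat). So h⁻¹(26) = 26^23 mod 59.
Repeated squaring mod 59: 26^1 ≡ 26, 26^2 ≡ 26² = 676 ≡ 27, 26^4 ≡ 27² = 729 ≡ 21, 26^8 ≡ 21² = 441 ≡ 28, 26^16 ≡ 28² = 784 ≡ 17. Since 23 = 16 + 4 + 2 + 1, 26^23 ≡ 17·21·27·26: 17·21 = 357 ≡ 3, then 3·27 = 81 ≡ 22, then 22·26 = 572 ≡ 41. So 26^23 ≡ 41 (mod 59).
Hence h⁻¹(26) = 41.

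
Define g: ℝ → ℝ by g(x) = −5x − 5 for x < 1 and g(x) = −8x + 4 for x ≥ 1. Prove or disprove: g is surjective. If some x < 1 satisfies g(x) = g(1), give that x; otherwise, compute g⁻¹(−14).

-1/5

Both pieces are strictly decreasing (slopes −5 and −8), so each is injective on its own interval.
The left piece maps (−∞, 1) onto (−10, ∞); the right piece maps [1, ∞) onto (−∞, −4].
The union (−10, ∞) ∪ (−∞, −4] covers ℝ, so g is surjective.
For the follow-up: the images overlap, so an x < 1 with g(x) = g(1) exists. g(1) = −4; solving −5x − 5 = −4 for x < 1 gives x = (−4 + 5)/(−5) = −1/5.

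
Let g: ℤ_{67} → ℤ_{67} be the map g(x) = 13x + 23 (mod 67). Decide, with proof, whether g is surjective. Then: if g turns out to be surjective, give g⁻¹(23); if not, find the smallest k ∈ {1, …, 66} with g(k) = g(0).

0

Since gcd(13, 67) = 1, 13 is invertible modulo 67. Euclid's algorithm: 67 = 5·13 + 2, 13 = 6·2 + 1; back-substituting gives 1 = 31·13 − 6·67, so 13⁻¹ ≡ 31 (mod 67).
Then y ↦ 31(y − 23) is a two-sided inverse to g, so every y ∈ ℤ_{67} has a preimage.
Thus g is surjective.
Since g is surjective, we find g⁻¹(23): we need 13x ≡ 23 − 23 ≡ 0 (mod 67). Using 13⁻¹ = 31: x ≡ 31·0 = 0, so x = 0.
Check: g(0) = 13·0 + 23 = 23 ≡ 23 (mod 67).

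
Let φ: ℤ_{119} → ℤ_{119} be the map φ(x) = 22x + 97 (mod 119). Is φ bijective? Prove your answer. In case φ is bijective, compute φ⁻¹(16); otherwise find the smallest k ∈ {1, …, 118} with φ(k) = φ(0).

45

Suppose φ(s) = φ(t) in ℤ_{119}. Then 22s + 97 ≡ 22t + 97 (mod 119), thus 22(s − t) ≡ 0 (mod 119).
Since gcd(22, 119) = 1, 22 is invertible modulo 119, hence s − t ≡ 0 (mod 119), i.e. s = t.
We now compute 22⁻¹ mod 119 explicitly. Euclid's algorithm: 119 = 5·22 + 9, 22 = 2·9 + 4, 9 = 2·4 + 1; back-substituting gives 1 = 92·22 − 17·119, so 22⁻¹ ≡ 92 (mod 119).
For any y ∈ ℤ_{119}, x = 92(y − 97) mod 119 satisfies φ(x) = 22·92(y − 97) + 97 ≡ y (since 22·92 ≡ 1 mod 119). So every y has a preimage.
Hence φ is bijective.
Since φ is bijective, we find φ⁻¹(16): we need 22x ≡ 16 − 97 ≡ 38 (mod 119). Using 22⁻¹ = 92: x ≡ 92·38 = 3496 = 29·119 + 45, so x = 45.
Check: φ(45) = 22·45 + 97 = 1087 = 9·119 + 16 ≡ 16 (mod 119).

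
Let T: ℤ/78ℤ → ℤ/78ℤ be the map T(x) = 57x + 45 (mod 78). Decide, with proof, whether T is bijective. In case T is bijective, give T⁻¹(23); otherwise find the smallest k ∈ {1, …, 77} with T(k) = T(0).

26

We have gcd(57, 78) = 3 > 1. Taking a = 0 and b = 26: T(0) = 45 and T(26) = 57·26 + 45 = 1527 ≡ 45 (mod 78).
So T(0) = T(26) while 0 ≠ 26, hence T is not injective, hence not bijective.
Since T is not bijective, we find the least positive k with T(k) = T(0): this means 57k ≡ 0 (mod 78), i.e. 78 ∣ 57k. Since gcd(57, 78) = 3, dividing through by 3 this holds exactly when 26 ∣ 19k, and as gcd(19, 26) = 1, exactly when 26 ∣ k.
The smallest positive such k is 26.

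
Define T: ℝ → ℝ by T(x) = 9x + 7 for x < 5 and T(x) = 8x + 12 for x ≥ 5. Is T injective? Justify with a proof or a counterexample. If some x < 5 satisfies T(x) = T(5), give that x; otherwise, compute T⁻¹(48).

Both pieces are strictly increasing (slopes 9 and 8), so each is injective on its own interval.
The left piece maps (−∞, 5) onto (−∞, 52); the right piece maps [5, ∞) onto [52, ∞).
These images are disjoint, so no value is attained by both pieces. Therefore T is injective.
Because the two images are disjoint, no x < 5 has T(x) = T(5), so we compute T⁻¹(48): 48 lies in (−∞, 52), so solve 9x + 7 = 48: x = (48 − 7)/9 = 41/9.

41/9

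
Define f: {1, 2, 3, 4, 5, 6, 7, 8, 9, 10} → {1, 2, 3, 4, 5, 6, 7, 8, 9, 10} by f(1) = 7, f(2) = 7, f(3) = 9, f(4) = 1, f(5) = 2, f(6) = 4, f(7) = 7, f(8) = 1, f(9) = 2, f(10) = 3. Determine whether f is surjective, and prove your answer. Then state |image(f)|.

No element maps to 5, so f is not surjective.
The image of f is {1, 2, 3, 4, 7, 9}, which has 6 elements.

6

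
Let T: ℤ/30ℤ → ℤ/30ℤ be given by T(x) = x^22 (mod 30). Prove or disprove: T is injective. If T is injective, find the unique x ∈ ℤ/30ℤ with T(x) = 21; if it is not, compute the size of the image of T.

12

T(2): Repeated squaring mod 30: 2^1 ≡ 2, 2^2 ≡ 2² = 4, 2^4 ≡ 4² = 16, 2^8 ≡ 16² = 256 ≡ 16, 2^16 ≡ 16² = 256 ≡ 16. Since 22 = 16 + 4 + 2, 2^22 ≡ 16·16·4: 16·16 = 256 ≡ 16, then 16·4 = 64 ≡ 4. So 2^22 ≡ 4 (mod 30).
T(8): Repeated squaring mod 30: 8^1 ≡ 8, 8^2 ≡ 8² = 64 ≡ 4, 8^4 ≡ 4² = 16, 8^8 ≡ 16² = 256 ≡ 16, 8^16 ≡ 16² = 256 ≡ 16. Since 22 = 16 + 4 + 2, 8^22 ≡ 16·16·4: 16·16 = 256 ≡ 16, then 16·4 = 64 ≡ 4. So 8^22 ≡ 4 (mod 30).
So T(2) = T(8) = 4 while 2 ≠ 8, thus T is not injective.
Since T is not injective, we determine |image(T)|. Computing x^22 mod 30 for each x (by repeated squaring, reducing mod 30 at every step), the values T(0), T(1), …, T(29) are: 0, 1, 4, 9, 16, 25, 6, 19, 4, 21, 10, 1, 24, 19, 16, 15, 16, 19, 24, 1, 10, 21, 4, 19, 6, 25, 16, 9, 4, 1.
The distinct values are {0, 1, 4, 6, 9, 10, 15, 16, 19, 21, 24, 25}; there are 12 of them.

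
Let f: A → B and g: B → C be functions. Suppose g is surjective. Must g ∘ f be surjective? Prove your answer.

not surjective

No. Take A = {1}, B = C = {1, 2, 3, 4}, f(1) = 1, and g = identity (surjective).
Then (g ∘ f)(1) = 1, and 4 ∈ C has no preimage under g ∘ f, so g ∘ f is not surjective.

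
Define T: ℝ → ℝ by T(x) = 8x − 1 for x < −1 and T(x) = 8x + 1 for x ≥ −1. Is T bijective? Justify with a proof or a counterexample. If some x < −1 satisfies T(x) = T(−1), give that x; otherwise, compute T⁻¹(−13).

Both pieces are strictly increasing (slopes 8 and 8), so each is injective on its own interval.
The left piece maps (−∞, −1) onto (−∞, −9); the right piece maps [−1, ∞) onto [−7, ∞).
The images leave a gap (−9 has no preimage), so T is not surjective, hence not bijective.
Because the two images are disjoint, no x < −1 has T(x) = T(−1), so we compute T⁻¹(−13): −13 lies in (−∞, −9), so solve 8x − 1 = −13: x = (−13 + 1)/8 = −3/2.

-3/2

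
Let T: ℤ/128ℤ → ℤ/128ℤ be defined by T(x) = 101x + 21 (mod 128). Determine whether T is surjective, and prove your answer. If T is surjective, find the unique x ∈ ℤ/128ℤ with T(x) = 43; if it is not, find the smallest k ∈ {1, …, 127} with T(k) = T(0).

Since gcd(101, 128) = 1, 101 is invertible modulo 128. Euclid's algorithm: 128 = 1·101 + 27, 101 = 3·27 + 20, 27 = 1·20 + 7, 20 = 2·7 + 6, 7 = 1·6 + 1; back-substituting gives 1 = 109·101 − 86·128, so 101⁻¹ ≡ 109 (mod 128).
For any y ∈ ℤ/128ℤ, x = 109(y − 21) mod 128 satisfies T(x) = 101·109(y − 21) + 21 ≡ y (since 101·109 ≡ 1 mod 128). So every y has a preimage.
Thus T is surjective.
Since T is surjective, we compute T⁻¹(43): solve 101x + 21 ≡ 43 (mod 128), i.e. 101x ≡ 22 (mod 128).
Multiplying by 101⁻¹ = 109 gives x ≡ 109·22 = 2398 = 18·128 + 94 ≡ 94 (mod 128).
Check: T(94) = 101·94 + 21 = 9515 = 74·128 + 43 ≡ 43 (mod 128).

94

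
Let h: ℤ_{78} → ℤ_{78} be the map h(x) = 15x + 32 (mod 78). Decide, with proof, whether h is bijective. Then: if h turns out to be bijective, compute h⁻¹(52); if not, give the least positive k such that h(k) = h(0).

26

We have gcd(15, 78) = 3 > 1. Taking x_1 = 0 and x_2 = 26: h(0) = 32 and h(26) = 15·26 + 32 = 422 ≡ 32 (mod 78).
So h(0) = h(26) while 0 ≠ 26, therefore h is not injective, hence not bijective.
Since h is not bijective, we find the least positive k with h(k) = h(0): this means 15k ≡ 0 (mod 78), i.e. 78 ∣ 15k. Since gcd(15, 78) = 3, dividing through by 3 this holds exactly when 26 ∣ 5k, and as gcd(5, 26) = 1, exactly when 26 ∣ k.
The smallest positive such k is 26.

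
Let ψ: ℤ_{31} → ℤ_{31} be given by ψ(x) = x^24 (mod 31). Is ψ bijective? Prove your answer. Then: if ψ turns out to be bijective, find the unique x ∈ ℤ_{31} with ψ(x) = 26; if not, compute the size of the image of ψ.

ψ(1) = 1^24 = 1.
ψ(5): Repeated squaring mod 31: 5^1 ≡ 5, 5^2 ≡ 5² = 25, 5^4 ≡ 25² = 625 ≡ 5, 5^8 ≡ 5² = 25, 5^16 ≡ 25² = 625 ≡ 5. Since 24 = 16 + 8, 5^24 ≡ 5·25: 5·25 = 125 ≡ 1. So 5^24 ≡ 1 (mod 31).
So ψ(1) = ψ(5) = 1 while 1 ≠ 5, hence ψ is not injective, hence not bijective.
Since ψ is not bijective, we determine |image(ψ)|. Computing x^24 mod 31 for each x (by repeated squaring, reducing mod 31 at every step), the values ψ(0), ψ(1), …, ψ(30) are: 0, 1, 16, 2, 8, 1, 1, 8, 4, 4, 16, 8, 16, 2, 4, 2, 2, 4, 2, 16, 8, 16, 4, 4, 8, 1, 1, 8, 2, 16, 1.
The distinct values are {0, 1, 2, 4, 8, 16}; there are 6 of them.

6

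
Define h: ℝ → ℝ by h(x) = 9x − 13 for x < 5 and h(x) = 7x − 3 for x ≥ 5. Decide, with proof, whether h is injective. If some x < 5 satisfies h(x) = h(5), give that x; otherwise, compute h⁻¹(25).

Both pieces are strictly increasing (slopes 9 and 7), so each is injective on its own interval.
The left piece maps (−∞, 5) onto (−∞, 32); the right piece maps [5, ∞) onto [32, ∞).
These images are disjoint, so no value is attained by both pieces. Thus h is injective.
Because the two images are disjoint, no x < 5 has h(x) = h(5), so we compute h⁻¹(25): 25 lies in (−∞, 32), so solve 9x − 13 = 25: x = (25 + 13)/9 = 38/9.

38/9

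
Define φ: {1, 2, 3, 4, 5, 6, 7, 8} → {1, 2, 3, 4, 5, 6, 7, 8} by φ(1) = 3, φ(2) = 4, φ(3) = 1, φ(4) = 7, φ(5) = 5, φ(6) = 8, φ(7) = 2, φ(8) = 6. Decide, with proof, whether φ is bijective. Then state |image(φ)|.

The values 3, 4, 1, 7, 5, 8, 2, 6 are a permutation of {1, 2, 3, 4, 5, 6, 7, 8}: each element appears exactly once.
So φ is injective and surjective, hence bijective.
The image of φ is {1, 2, 3, 4, 5, 6, 7, 8}, which has 8 elements.

8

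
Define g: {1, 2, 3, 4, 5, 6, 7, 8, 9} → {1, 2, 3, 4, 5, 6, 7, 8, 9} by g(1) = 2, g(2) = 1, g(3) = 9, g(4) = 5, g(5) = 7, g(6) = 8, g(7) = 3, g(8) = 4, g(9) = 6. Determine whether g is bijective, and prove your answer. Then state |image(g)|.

The values 2, 1, 9, 5, 7, 8, 3, 4, 6 are a permutation of {1, 2, 3, 4, 5, 6, 7, 8, 9}: each element appears exactly once.
So g is injective and surjective, hence bijective.
The image of g is {1, 2, 3, 4, 5, 6, 7, 8, 9}, which has 9 elements.

9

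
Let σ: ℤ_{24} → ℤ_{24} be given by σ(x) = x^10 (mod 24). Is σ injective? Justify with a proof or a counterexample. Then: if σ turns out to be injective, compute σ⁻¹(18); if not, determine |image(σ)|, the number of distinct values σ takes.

4

σ(2): Repeated squaring mod 24: 2^1 ≡ 2, 2^2 ≡ 2² = 4, 2^4 ≡ 4² = 16, 2^8 ≡ 16² = 256 ≡ 16. Since 10 = 8 + 2, 2^10 ≡ 16·4: 16·4 = 64 ≡ 16. So 2^10 ≡ 16 (mod 24).
σ(4): Repeated squaring mod 24: 4^1 ≡ 4, 4^2 ≡ 4² = 16, 4^4 ≡ 16² = 256 ≡ 16, 4^8 ≡ 16² = 256 ≡ 16. Since 10 = 8 + 2, 4^10 ≡ 16·16: 16·16 = 256 ≡ 16. So 4^10 ≡ 16 (mod 24).
So σ(2) = σ(4) = 16 while 2 ≠ 4, thus σ is not injective.
Since σ is not injective, we determine |image(σ)|. Computing x^10 mod 24 for each x (by repeated squaring, reducing mod 24 at every step), the values σ(0), σ(1), …, σ(23) are: 0, 1, 16, 9, 16, 1, 0, 1, 16, 9, 16, 1, 0, 1, 16, 9, 16, 1, 0, 1, 16, 9, 16, 1.
The distinct values are {0, 1, 9, 16}; there are 4 of them.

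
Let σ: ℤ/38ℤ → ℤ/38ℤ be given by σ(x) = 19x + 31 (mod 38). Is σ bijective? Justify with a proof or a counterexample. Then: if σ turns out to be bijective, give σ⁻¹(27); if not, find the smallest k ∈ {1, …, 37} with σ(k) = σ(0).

We have gcd(19, 38) = 19 > 1. Taking x_1 = 0 and x_2 = 2: σ(0) = 31 and σ(2) = 19·2 + 31 = 69 ≡ 31 (mod 38).
So σ(0) = σ(2) while 0 ≠ 2, so σ is not injective, hence not bijective.
Since σ is not bijective, we find the least positive k with σ(k) = σ(0): this means 19k ≡ 0 (mod 38), i.e. 38 ∣ 19k. Since gcd(19, 38) = 19, dividing through by 19 this holds exactly when 2 ∣ k.
The smallest positive such k is 2.

2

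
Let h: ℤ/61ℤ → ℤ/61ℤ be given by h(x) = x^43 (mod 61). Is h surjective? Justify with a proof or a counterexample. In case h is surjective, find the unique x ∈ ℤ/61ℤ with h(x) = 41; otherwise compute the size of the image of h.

Since 61 is prime, the nonzero elements of ℤ/61ℤ form a cyclic group of order 60.
As gcd(43, 60) = 1, raising to the 43rd power is a bijection on this group: if u^43 ≡ v^43 then (uv^{−1})^43 = 1, and the only element of order dividing gcd(43, 60) = 1 is 1, so u = v.
With h(0) = 0 this makes h injective on all of ℤ/61ℤ, hence bijective (finite equal-size domain and codomain). In particular h is surjective.
Since h is surjective, we find the preimage of 41. The inverse of x ↦ x^43 on (ℤ/61ℤ)^× is x ↦ x^7, because 43·7 = 301 = 5·60 + 1 ≡ 1 (mod 60) and x^{60} = 1 for x ≠ 0 (Fermat). So h⁻¹(41) = 41^7 mod 61.
Repeated squaring mod 61: 41^1 ≡ 41, 41^2 ≡ 41² = 1681 ≡ 34, 41^4 ≡ 34² = 1156 ≡ 58. Since 7 = 4 + 2 + 1, 41^7 ≡ 58·34·41: 58·34 = 1972 ≡ 20, then 20·41 = 820 ≡ 27. So 41^7 ≡ 27 (mod 61).
Hence h⁻¹(41) = 27.

27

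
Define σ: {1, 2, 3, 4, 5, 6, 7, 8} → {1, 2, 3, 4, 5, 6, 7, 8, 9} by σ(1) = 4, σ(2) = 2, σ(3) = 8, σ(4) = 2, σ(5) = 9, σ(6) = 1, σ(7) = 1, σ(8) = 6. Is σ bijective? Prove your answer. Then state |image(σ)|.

σ(2) = 2 = σ(4) with 2 ≠ 4, so σ is not injective, hence not bijective.
The image of σ is {1, 2, 4, 6, 8, 9}, which has 6 elements.

6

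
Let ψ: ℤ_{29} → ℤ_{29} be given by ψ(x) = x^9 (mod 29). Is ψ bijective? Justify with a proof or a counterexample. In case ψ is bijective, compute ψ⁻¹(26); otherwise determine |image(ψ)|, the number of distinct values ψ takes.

Since 29 is prime, the nonzero elements of ℤ_{29} form a cyclic group of order 28.
As gcd(9, 28) = 1, raising to the 9th power is a bijection on this group: if x_1^9 ≡ x_2^9 then (x_1x_2^{−1})^9 = 1, and the only element of order dividing gcd(9, 28) = 1 is 1, so x_1 = x_2.
With ψ(0) = 0 this makes ψ injective on all of ℤ_{29}, hence bijective (finite equal-size domain and codomain). In particular ψ is bijective.
Since ψ is bijective, we find the preimage of 26. The inverse of x ↦ x^9 on (ℤ_{29})^× is x ↦ x^25, because 9·25 = 225 = 8·28 + 1 ≡ 1 (mod 28) and x^{28} = 1 for x ≠ 0 (Fermat). So ψ⁻¹(26) = 26^25 mod 29.
Repeated squaring mod 29: 26^1 ≡ 26, 26^2 ≡ 26² = 676 ≡ 9, 26^4 ≡ 9² = 81 ≡ 23, 26^8 ≡ 23² = 529 ≡ 7, 26^16 ≡ 7² = 49 ≡ 20. Since 25 = 16 + 8 + 1, 26^25 ≡ 20·7·26: 20·7 = 140 ≡ 24, then 24·26 = 624 ≡ 15. So 26^25 ≡ 15 (mod 29).
Hence ψ⁻¹(26) = 15.

15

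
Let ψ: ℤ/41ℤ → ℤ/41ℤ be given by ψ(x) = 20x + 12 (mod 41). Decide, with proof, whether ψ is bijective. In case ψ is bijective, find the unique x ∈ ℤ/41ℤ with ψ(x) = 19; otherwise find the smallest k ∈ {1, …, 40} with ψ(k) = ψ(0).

27

If ψ(u) = ψ(v), then 20u ≡ 20v (mod 41). Because gcd(20, 41) = 1, we may cancel 20 to get u ≡ v (mod 41).
We now compute 20⁻¹ mod 41 explicitly. Euclid's algorithm: 41 = 2·20 + 1; back-substituting gives 1 = 39·20 − 19·41, so 20⁻¹ ≡ 39 (mod 41).
For any y ∈ ℤ/41ℤ, x = 39(y − 12) mod 41 satisfies ψ(x) = 20·39(y − 12) + 12 ≡ y (since 20·39 ≡ 1 mod 41). So every y has a preimage.
So ψ is bijective.
Since ψ is bijective, we find ψ⁻¹(19): we need 20x ≡ 19 − 12 ≡ 7 (mod 41). Using 20⁻¹ = 39: x ≡ 39·7 = 273 = 6·41 + 27, so x = 27.
Check: ψ(27) = 20·27 + 12 = 552 = 13·41 + 19 ≡ 19 (mod 41).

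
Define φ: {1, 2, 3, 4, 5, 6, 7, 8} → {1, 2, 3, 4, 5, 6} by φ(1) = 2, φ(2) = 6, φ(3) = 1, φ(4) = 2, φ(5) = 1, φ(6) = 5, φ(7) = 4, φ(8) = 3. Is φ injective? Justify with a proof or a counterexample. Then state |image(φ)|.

6

φ(1) = 2 = φ(4) with 1 ≠ 4, so φ is not injective.
The image of φ is {1, 2, 3, 4, 5, 6}, which has 6 elements.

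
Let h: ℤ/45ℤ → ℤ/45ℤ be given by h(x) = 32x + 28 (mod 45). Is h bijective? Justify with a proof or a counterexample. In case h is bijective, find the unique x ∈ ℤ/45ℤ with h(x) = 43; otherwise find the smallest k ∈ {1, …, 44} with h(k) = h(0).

30

By definition, h is injective when h(x_1) = h(x_2) forces x_1 = x_2.
Suppose h(x_1) = h(x_2) in ℤ/45ℤ. Then 32x_1 + 28 ≡ 32x_2 + 28 (mod 45), hence 32(x_1 − x_2) ≡ 0 (mod 45).
Since gcd(32, 45) = 1, 32 is invertible modulo 45, therefore x_1 − x_2 ≡ 0 (mod 45), i.e. x_1 = x_2.
We now compute 32⁻¹ mod 45 explicitly. Euclid's algorithm: 45 = 1·32 + 13, 32 = 2·13 + 6, 13 = 2·6 + 1; back-substituting gives 1 = 38·32 − 27·45, so 32⁻¹ ≡ 38 (mod 45).
For any y ∈ ℤ/45ℤ, x = 38(y − 28) mod 45 satisfies h(x) = 32·38(y − 28) + 28 ≡ y (since 32·38 ≡ 1 mod 45). So every y has a preimage.
Hence h is bijective.
Since h is bijective, we compute h⁻¹(43): solve 32x + 28 ≡ 43 (mod 45), i.e. 32x ≡ 15 (mod 45).
Multiplying by 32⁻¹ = 38 gives x ≡ 38·15 = 570 = 12·45 + 30 ≡ 30 (mod 45).
Check: h(30) = 32·30 + 28 = 988 = 21·45 + 43 ≡ 43 (mod 45).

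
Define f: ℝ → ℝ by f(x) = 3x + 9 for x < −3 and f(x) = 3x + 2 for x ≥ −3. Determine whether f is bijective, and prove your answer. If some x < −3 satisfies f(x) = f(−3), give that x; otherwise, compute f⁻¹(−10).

-16/3

Both pieces are strictly increasing (slopes 3 and 3), so each is injective on its own interval.
The left piece maps (−∞, −3) onto (−∞, 0); the right piece maps [−3, ∞) onto [−7, ∞).
These images overlap. In particular f(−3) = −7 (right piece), and solving 3x + 9 = −7 on the left piece gives x = −16/3 < −3.
So f(−16/3) = f(−3) with −16/3 ≠ −3, and f is not injective, hence not bijective. This x = −16/3 is the requested value below −3.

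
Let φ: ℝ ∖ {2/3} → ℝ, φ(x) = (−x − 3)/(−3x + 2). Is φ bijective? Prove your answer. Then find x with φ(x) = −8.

13/25

If φ(x) = 1/3, cross-multiplying gives −3(−x − 3) = −1(−3x + 2), which simplifies to 9 = −2 — false.  So 1/3 has no preimage and φ is not surjective.
Thus φ is not bijective.
Solving φ(x) = −8: cross-multiplying gives −x − 3 = −8(−3x + 2), which rearranges to −25x = −13, so x = 13/25.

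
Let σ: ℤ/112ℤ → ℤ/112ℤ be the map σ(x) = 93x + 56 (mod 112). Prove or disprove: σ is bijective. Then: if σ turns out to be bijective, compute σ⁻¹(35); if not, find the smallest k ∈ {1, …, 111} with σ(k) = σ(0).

Suppose σ(x_1) = σ(x_2) in ℤ/112ℤ. Then 93x_1 + 56 ≡ 93x_2 + 56 (mod 112), therefore 93(x_1 − x_2) ≡ 0 (mod 112).
Since gcd(93, 112) = 1, 93 is invertible modulo 112, hence x_1 − x_2 ≡ 0 (mod 112), i.e. x_1 = x_2.
We now compute 93⁻¹ mod 112 explicitly. Euclid's algorithm: 112 = 1·93 + 19, 93 = 4·19 + 17, 19 = 1·17 + 2, 17 = 8·2 + 1; back-substituting gives 1 = 53·93 − 44·112, so 93⁻¹ ≡ 53 (mod 112).
Then y ↦ 53(y − 56) is a two-sided inverse to σ, so every y ∈ ℤ/112ℤ has a preimage.
Therefore σ is bijective.
Since σ is bijective, we compute σ⁻¹(35): solve 93x + 56 ≡ 35 (mod 112), i.e. 93x ≡ 91 (mod 112).
Multiplying by 93⁻¹ = 53 gives x ≡ 53·91 = 4823 = 43·112 + 7 ≡ 7 (mod 112).
Check: σ(7) = 93·7 + 56 = 707 = 6·112 + 35 ≡ 35 (mod 112).

7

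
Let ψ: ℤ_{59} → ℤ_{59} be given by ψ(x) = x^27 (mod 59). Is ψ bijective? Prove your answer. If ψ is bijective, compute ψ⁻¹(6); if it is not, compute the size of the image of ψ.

52

Since 59 is prime, the nonzero elements of ℤ_{59} form a cyclic group of order 58.
As gcd(27, 58) = 1, raising to the 27th power is a bijection on this group: if u^27 ≡ v^27 then (uv^{−1})^27 = 1, and the only element of order dividing gcd(27, 58) = 1 is 1, so u = v.
With ψ(0) = 0 this makes ψ injective on all of ℤ_{59}, hence bijective (finite equal-size domain and codomain). In particular ψ is bijective.
Since ψ is bijective, we find the preimage of 6. The inverse of x ↦ x^27 on (ℤ_{59})^× is x ↦ x^43, because 27·43 = 1161 = 20·58 + 1 ≡ 1 (mod 58) and x^{58} = 1 for x ≠ 0 (Fermat). So ψ⁻¹(6) = 6^43 mod 59.
Repeated squaring mod 59: 6^1 ≡ 6, 6^2 ≡ 6² = 36, 6^4 ≡ 36² = 1296 ≡ 57, 6^8 ≡ 57² = 3249 ≡ 4, 6^16 ≡ 4² = 16, 6^32 ≡ 16² = 256 ≡ 20. Since 43 = 32 + 8 + 2 + 1, 6^43 ≡ 20·4·36·6: 20·4 = 80 ≡ 21, then 21·36 = 756 ≡ 48, then 48·6 = 288 ≡ 52. So 6^43 ≡ 52 (mod 59).
Hence ψ⁻¹(6) = 52.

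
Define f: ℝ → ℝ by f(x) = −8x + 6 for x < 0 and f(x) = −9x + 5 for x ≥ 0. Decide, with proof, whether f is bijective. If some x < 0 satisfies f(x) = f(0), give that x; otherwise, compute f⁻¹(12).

-3/4

Both pieces are strictly decreasing (slopes −8 and −9), so each is injective on its own interval.
The left piece maps (−∞, 0) onto (6, ∞); the right piece maps [0, ∞) onto (−∞, 5].
The images leave a gap (6 has no preimage), so f is not surjective, hence not bijective.
Because the two images are disjoint, no x < 0 has f(x) = f(0), so we compute f⁻¹(12): 12 lies in (6, ∞), so solve −8x + 6 = 12: x = (12 − 6)/(−8) = −3/4.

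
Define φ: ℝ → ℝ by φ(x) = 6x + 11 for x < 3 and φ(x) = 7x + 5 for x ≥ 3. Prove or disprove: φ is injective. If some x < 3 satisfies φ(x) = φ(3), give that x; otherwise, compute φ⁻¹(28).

Both pieces are strictly increasing (slopes 6 and 7), so each is injective on its own interval.
The left piece maps (−∞, 3) onto (−∞, 29); the right piece maps [3, ∞) onto [26, ∞).
These images overlap. In particular φ(3) = 26 (right piece), and solving 6x + 11 = 26 on the left piece gives x = 5/2 < 3.
So φ(5/2) = φ(3) with 5/2 ≠ 3, and φ is not injective. This x = 5/2 is the requested value below 3.

5/2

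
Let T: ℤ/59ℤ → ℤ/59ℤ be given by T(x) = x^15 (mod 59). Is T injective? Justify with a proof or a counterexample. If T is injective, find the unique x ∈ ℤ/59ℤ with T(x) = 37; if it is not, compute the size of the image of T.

47

Since 59 is prime, the nonzero elements of ℤ/59ℤ form a cyclic group of order 58.
As gcd(15, 58) = 1, raising to the 15th power is a bijection on this group: if x_1^15 ≡ x_2^15 then (x_1x_2^{−1})^15 = 1, and the only element of order dividing gcd(15, 58) = 1 is 1, so x_1 = x_2.
With T(0) = 0 this makes T injective on all of ℤ/59ℤ, hence bijective (finite equal-size domain and codomain). In particular T is injective.
Since T is injective, we find the preimage of 37. The inverse of x ↦ x^15 on (ℤ/59ℤ)^× is x ↦ x^31, because 15·31 = 465 = 8·58 + 1 ≡ 1 (mod 58) and x^{58} = 1 for x ≠ 0 (Fermat). So T⁻¹(37) = 37^31 mod 59.
Repeated squaring mod 59: 37^1 ≡ 37, 37^2 ≡ 37² = 1369 ≡ 12, 37^4 ≡ 12² = 144 ≡ 26, 37^8 ≡ 26² = 676 ≡ 27, 37^16 ≡ 27² = 729 ≡ 21. Since 31 = 16 + 8 + 4 + 2 + 1, 37^31 ≡ 21·27·26·12·37: 21·27 = 567 ≡ 36, then 36·26 = 936 ≡ 51, then 51·12 = 612 ≡ 22, then 22·37 = 814 ≡ 47. So 37^31 ≡ 47 (mod 59).
Hence T⁻¹(37) = 47.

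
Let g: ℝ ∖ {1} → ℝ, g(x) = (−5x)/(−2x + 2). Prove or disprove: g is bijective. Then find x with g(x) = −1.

If g(x) = 5/2, cross-multiplying gives −2(−5x) = −5(−2x + 2), which simplifies to 0 = −10 — false.  So 5/2 has no preimage and g is not surjective.
Thus g is not bijective.
Solving g(x) = −1: cross-multiplying gives −5x = −1(−2x + 2), which rearranges to −7x = −2, so x = 2/7.

2/7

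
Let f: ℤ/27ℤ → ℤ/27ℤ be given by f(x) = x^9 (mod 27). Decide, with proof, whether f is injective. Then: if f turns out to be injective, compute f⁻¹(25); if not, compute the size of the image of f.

3

f(0) = 0^9 = 0.
f(3): Repeated squaring mod 27: 3^1 ≡ 3, 3^2 ≡ 3² = 9, 3^4 ≡ 9² = 81 ≡ 0, 3^8 ≡ 0² = 0. Since 9 = 8 + 1, 3^9 ≡ 0·3: 0·3 = 0. So 3^9 ≡ 0 (mod 27).
So f(0) = f(3) = 0 while 0 ≠ 3, therefore f is not injective.
Since f is not injective, we determine |image(f)|. Computing x^9 mod 27 for each x (by repeated squaring, reducing mod 27 at every step), the values f(0), f(1), …, f(26) are: 0, 1, 26, 0, 1, 26, 0, 1, 26, 0, 1, 26, 0, 1, 26, 0, 1, 26, 0, 1, 26, 0, 1, 26, 0, 1, 26.
The distinct values are {0, 1, 26}; there are 3 of them.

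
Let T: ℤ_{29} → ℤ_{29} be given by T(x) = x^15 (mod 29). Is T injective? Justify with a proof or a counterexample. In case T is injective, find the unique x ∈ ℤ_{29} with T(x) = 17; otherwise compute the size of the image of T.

Since 29 is prime, the nonzero elements of ℤ_{29} form a cyclic group of order 28.
As gcd(15, 28) = 1, raising to the 15th power is a bijection on this group: if s^15 ≡ t^15 then (st^{−1})^15 = 1, and the only element of order dividing gcd(15, 28) = 1 is 1, so s = t.
With T(0) = 0 this makes T injective on all of ℤ_{29}, hence bijective (finite equal-size domain and codomain). In particular T is injective.
Since T is injective, we find the preimage of 17. The inverse of x ↦ x^15 on (ℤ_{29})^× is x ↦ x^15, because 15·15 = 225 = 8·28 + 1 ≡ 1 (mod 28) and x^{28} = 1 for x ≠ 0 (Fermat). So T⁻¹(17) = 17^15 mod 29.
Repeated squaring mod 29: 17^1 ≡ 17, 17^2 ≡ 17² = 289 ≡ 28, 17^4 ≡ 28² = 784 ≡ 1, 17^8 ≡ 1² = 1. Since 15 = 8 + 4 + 2 + 1, 17^15 ≡ 1·1·28·17: 1·1 = 1, then 1·28 = 28, then 28·17 = 476 ≡ 12. So 17^15 ≡ 12 (mod 29).
Hence T⁻¹(17) = 12.

12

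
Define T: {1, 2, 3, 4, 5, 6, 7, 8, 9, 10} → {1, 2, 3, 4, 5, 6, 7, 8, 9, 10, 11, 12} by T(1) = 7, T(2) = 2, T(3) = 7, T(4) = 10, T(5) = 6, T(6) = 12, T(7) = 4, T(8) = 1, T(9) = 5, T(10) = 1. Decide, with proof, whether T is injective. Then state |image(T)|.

8

T(1) = 7 = T(3) with 1 ≠ 3, so T is not injective.
The image of T is {1, 2, 4, 5, 6, 7, 10, 12}, which has 8 elements.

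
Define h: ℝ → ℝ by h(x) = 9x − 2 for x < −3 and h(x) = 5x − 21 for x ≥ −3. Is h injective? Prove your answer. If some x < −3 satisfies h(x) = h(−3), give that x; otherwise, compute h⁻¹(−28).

Both pieces are strictly increasing (slopes 9 and 5), so each is injective on its own interval.
The left piece maps (−∞, −3) onto (−∞, −29); the right piece maps [−3, ∞) onto [−36, ∞).
These images overlap. In particular h(−3) = −36 (right piece), and solving 9x − 2 = −36 on the left piece gives x = −34/9 < −3.
So h(−34/9) = h(−3) with −34/9 ≠ −3, and h is not injective. This x = −34/9 is the requested value below −3.

-34/9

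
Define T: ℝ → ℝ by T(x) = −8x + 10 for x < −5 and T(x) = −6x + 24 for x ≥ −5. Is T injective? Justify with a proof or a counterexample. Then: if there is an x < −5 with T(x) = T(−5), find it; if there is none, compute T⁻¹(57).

-11/2

Both pieces are strictly decreasing (slopes −8 and −6), so each is injective on its own interval.
The left piece maps (−∞, −5) onto (50, ∞); the right piece maps [−5, ∞) onto (−∞, 54].
These images overlap. In particular T(−5) = 54 (right piece), and solving −8x + 10 = 54 on the left piece gives x = −11/2 < −5.
So T(−11/2) = T(−5) with −11/2 ≠ −5, and T is not injective. This x = −11/2 is the requested value below −5.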